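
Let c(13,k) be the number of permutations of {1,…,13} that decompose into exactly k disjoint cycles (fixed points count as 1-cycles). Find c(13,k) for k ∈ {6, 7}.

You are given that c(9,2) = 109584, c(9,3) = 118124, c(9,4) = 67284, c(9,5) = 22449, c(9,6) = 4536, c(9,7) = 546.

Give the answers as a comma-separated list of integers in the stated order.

[10] T[10,3]:9*118124+109584=1172700 · T[10,4]:9*67284+118124=723680 · T[10,5]:9*22449+67284=269325 · T[10,6]:9*4536+22449=63273 · T[10,7]:9*546+4536=9450
[11] T[11,4]:10*723680+1172700=8409500 · T[11,5]:10*269325+723680=3416930 · T[11,6]:10*63273+269325=902055 · T[11,7]:10*9450+63273=157773
[12] T[12,5]:11*3416930+8409500=45995730 · T[12,6]:11*902055+3416930=13339535 · T[12,7]:11*157773+902055=2637558
[13] T[13,6]:12*13339535+45995730=206070150 · T[13,7]:12*2637558+13339535=44990231
Read c(13,6) = 206070150, c(13,7) = 44990231.

206070150, 44990231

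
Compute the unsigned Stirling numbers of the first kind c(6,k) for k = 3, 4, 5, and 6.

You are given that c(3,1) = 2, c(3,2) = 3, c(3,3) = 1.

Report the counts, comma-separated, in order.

row 4: T[4][1]=3·2+0=6  T[4][2]=3·3+2=11  T[4][3]=3·1+3=6  T[4][4]=3·0+1=1
row 5: T[5][2]=4·11+6=50  T[5][3]=4·6+11=35  T[5][4]=4·1+6=10  T[5][5]=4·0+1=1
row 6: T[6][3]=5·35+50=225  T[6][4]=5·10+35=85  T[6][5]=5·1+10=15  T[6][6]=5·0+1=1
Read c(6,3) = 225, c(6,4) = 85, c(6,5) = 15, c(6,6) = 1.

225, 85, 15, 1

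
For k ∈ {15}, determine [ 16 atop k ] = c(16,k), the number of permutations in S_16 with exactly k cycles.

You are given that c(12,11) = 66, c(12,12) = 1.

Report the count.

i=13: T(13,12)=66+12·1=78 | T(13,13)=1+12·0=1
i=14: T(14,13)=78+13·1=91 | T(14,14)=1+13·0=1
i=15: T(15,14)=91+14·1=105 | T(15,15)=1+14·0=1
i=16: T(16,15)=105+15·1=120
Read c(16,15) = 120.

120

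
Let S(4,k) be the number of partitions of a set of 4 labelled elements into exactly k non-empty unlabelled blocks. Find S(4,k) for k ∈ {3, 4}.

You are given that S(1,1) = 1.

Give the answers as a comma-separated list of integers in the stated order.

6, 1

row 2: T[2][1]=1·1+0=1  T[2][2]=2·0+1=1
row 3: T[3][2]=2·1+1=3  T[3][3]=3·0+1=1
row 4: T[4][3]=3·1+3=6  T[4][4]=4·0+1=1
Read S(4,3) = 6, S(4,4) = 1.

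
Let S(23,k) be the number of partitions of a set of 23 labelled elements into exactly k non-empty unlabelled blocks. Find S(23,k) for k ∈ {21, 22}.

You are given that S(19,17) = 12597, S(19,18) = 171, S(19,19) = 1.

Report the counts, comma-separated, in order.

28336, 253

r20: T_20,18=18×171+12597=15675; T_20,19=19×1+171=190; T_20,20=20×0+1=1
r21: T_21,19=19×190+15675=19285; T_21,20=20×1+190=210; T_21,21=21×0+1=1
r22: T_22,20=20×210+19285=23485; T_22,21=21×1+210=231; T_22,22=22×0+1=1
r23: T_23,21=21×231+23485=28336; T_23,22=22×1+231=253
Read S(23,21) = 28336, S(23,22) = 253.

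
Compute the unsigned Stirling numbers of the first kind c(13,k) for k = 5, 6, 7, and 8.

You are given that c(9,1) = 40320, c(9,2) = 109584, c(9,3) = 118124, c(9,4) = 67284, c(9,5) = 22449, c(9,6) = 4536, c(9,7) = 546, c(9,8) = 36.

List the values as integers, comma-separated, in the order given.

r10: T_10,2=9×109584+40320=1026576; T_10,3=9×118124+109584=1172700; T_10,4=9×67284+118124=723680; T_10,5=9×22449+67284=269325; T_10,6=9×4536+22449=63273; T_10,7=9×546+4536=9450; T_10,8=9×36+546=870
r11: T_11,3=10×1172700+1026576=12753576; T_11,4=10×723680+1172700=8409500; T_11,5=10×269325+723680=3416930; T_11,6=10×63273+269325=902055; T_11,7=10×9450+63273=157773; T_11,8=10×870+9450=18150
r12: T_12,4=11×8409500+12753576=105258076; T_12,5=11×3416930+8409500=45995730; T_12,6=11×902055+3416930=13339535; T_12,7=11×157773+902055=2637558; T_12,8=11×18150+157773=357423
r13: T_13,5=12×45995730+105258076=657206836; T_13,6=12×13339535+45995730=206070150; T_13,7=12×2637558+13339535=44990231; T_13,8=12×357423+2637558=6926634
Read c(13,5) = 657206836, c(13,6) = 206070150, c(13,7) = 44990231, c(13,8) = 6926634.

657206836, 206070150, 44990231, 6926634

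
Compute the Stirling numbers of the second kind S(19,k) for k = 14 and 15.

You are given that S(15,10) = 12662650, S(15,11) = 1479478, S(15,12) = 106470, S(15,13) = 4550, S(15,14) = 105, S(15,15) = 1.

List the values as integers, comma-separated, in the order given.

243577530, 13916778

[16] T[16,11]:11*1479478+12662650=28936908 · T[16,12]:12*106470+1479478=2757118 · T[16,13]:13*4550+106470=165620 · T[16,14]:14*105+4550=6020 · T[16,15]:15*1+105=120
[17] T[17,12]:12*2757118+28936908=62022324 · T[17,13]:13*165620+2757118=4910178 · T[17,14]:14*6020+165620=249900 · T[17,15]:15*120+6020=7820
[18] T[18,13]:13*4910178+62022324=125854638 · T[18,14]:14*249900+4910178=8408778 · T[18,15]:15*7820+249900=367200
[19] T[19,14]:14*8408778+125854638=243577530 · T[19,15]:15*367200+8408778=13916778
Read S(19,14) = 243577530, S(19,15) = 13916778.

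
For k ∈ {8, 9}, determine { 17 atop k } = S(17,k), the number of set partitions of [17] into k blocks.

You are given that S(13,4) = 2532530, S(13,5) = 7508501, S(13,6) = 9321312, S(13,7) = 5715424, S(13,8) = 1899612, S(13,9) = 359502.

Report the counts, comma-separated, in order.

20415995028, 9528822303

i=14: T(14,5)=2532530+5·7508501=40075035 | T(14,6)=7508501+6·9321312=63436373 | T(14,7)=9321312+7·5715424=49329280 | T(14,8)=5715424+8·1899612=20912320 | T(14,9)=1899612+9·359502=5135130
i=15: T(15,6)=40075035+6·63436373=420693273 | T(15,7)=63436373+7·49329280=408741333 | T(15,8)=49329280+8·20912320=216627840 | T(15,9)=20912320+9·5135130=67128490
i=16: T(16,7)=420693273+7·408741333=3281882604 | T(16,8)=408741333+8·216627840=2141764053 | T(16,9)=216627840+9·67128490=820784250
i=17: T(17,8)=3281882604+8·2141764053=20415995028 | T(17,9)=2141764053+9·820784250=9528822303
Read S(17,8) = 20415995028, S(17,9) = 9528822303.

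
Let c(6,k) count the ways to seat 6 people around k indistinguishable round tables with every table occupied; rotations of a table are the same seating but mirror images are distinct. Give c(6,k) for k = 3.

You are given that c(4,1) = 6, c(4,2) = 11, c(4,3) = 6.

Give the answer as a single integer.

row 5: T[5][2]=4·11+6=50  T[5][3]=4·6+11=35
row 6: T[6][3]=5·35+50=225
Read c(6,3) = 225.

225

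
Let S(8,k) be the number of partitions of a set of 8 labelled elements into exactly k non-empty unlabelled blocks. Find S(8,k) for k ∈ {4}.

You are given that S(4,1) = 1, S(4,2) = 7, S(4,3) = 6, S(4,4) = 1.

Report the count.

1701

@5  (5,1):1·1+0→1, (5,2):7·2+1→15, (5,3):6·3+7→25, (5,4):1·4+6→10
@6  (6,2):15·2+1→31, (6,3):25·3+15→90, (6,4):10·4+25→65
@7  (7,3):90·3+31→301, (7,4):65·4+90→350
@8  (8,4):350·4+301→1701
Read S(8,4) = 1701.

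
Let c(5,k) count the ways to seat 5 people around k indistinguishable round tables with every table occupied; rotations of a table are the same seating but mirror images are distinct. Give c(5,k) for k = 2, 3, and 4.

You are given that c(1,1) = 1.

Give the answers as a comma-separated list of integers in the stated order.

i=2: T(2,1)=0+1·1=1 | T(2,2)=1+1·0=1
i=3: T(3,1)=0+2·1=2 | T(3,2)=1+2·1=3 | T(3,3)=1+2·0=1
i=4: T(4,1)=0+3·2=6 | T(4,2)=2+3·3=11 | T(4,3)=3+3·1=6 | T(4,4)=1+3·0=1
i=5: T(5,2)=6+4·11=50 | T(5,3)=11+4·6=35 | T(5,4)=6+4·1=10
Read c(5,2) = 50, c(5,3) = 35, c(5,4) = 10.

50, 35, 10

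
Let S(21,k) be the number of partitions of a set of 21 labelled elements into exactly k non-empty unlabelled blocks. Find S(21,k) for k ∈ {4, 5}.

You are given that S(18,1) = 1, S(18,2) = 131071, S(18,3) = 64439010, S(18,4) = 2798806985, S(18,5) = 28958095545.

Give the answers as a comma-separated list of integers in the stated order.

i=19: T(19,2)=1+2·131071=262143 | T(19,3)=131071+3·64439010=193448101 | T(19,4)=64439010+4·2798806985=11259666950 | T(19,5)=2798806985+5·28958095545=147589284710
i=20: T(20,3)=262143+3·193448101=580606446 | T(20,4)=193448101+4·11259666950=45232115901 | T(20,5)=11259666950+5·147589284710=749206090500
i=21: T(21,4)=580606446+4·45232115901=181509070050 | T(21,5)=45232115901+5·749206090500=3791262568401
Read S(21,4) = 181509070050, S(21,5) = 3791262568401.

181509070050, 3791262568401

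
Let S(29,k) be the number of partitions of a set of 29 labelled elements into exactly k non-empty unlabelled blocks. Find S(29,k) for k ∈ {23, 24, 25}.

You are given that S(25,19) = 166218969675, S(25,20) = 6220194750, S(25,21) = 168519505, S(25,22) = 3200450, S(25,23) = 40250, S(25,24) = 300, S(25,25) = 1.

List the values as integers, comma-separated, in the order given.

1347860993700, 33738295500, 626551380

[26] T[26,20]:20*6220194750+166218969675=290622864675 · T[26,21]:21*168519505+6220194750=9759104355 · T[26,22]:22*3200450+168519505=238929405 · T[26,23]:23*40250+3200450=4126200 · T[26,24]:24*300+40250=47450 · T[26,25]:25*1+300=325
[27] T[27,21]:21*9759104355+290622864675=495564056130 · T[27,22]:22*238929405+9759104355=15015551265 · T[27,23]:23*4126200+238929405=333832005 · T[27,24]:24*47450+4126200=5265000 · T[27,25]:25*325+47450=55575
[28] T[28,22]:22*15015551265+495564056130=825906183960 · T[28,23]:23*333832005+15015551265=22693687380 · T[28,24]:24*5265000+333832005=460192005 · T[28,25]:25*55575+5265000=6654375
[29] T[29,23]:23*22693687380+825906183960=1347860993700 · T[29,24]:24*460192005+22693687380=33738295500 · T[29,25]:25*6654375+460192005=626551380
Read S(29,23) = 1347860993700, S(29,24) = 33738295500, S(29,25) = 626551380.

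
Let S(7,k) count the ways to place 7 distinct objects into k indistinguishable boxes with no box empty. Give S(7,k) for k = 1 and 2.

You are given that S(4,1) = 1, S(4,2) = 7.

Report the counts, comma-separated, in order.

[5] T[5,1]:1*1+0=1 · T[5,2]:2*7+1=15
[6] T[6,1]:1*1+0=1 · T[6,2]:2*15+1=31
[7] T[7,1]:1*1+0=1 · T[7,2]:2*31+1=63
Read S(7,1) = 1, S(7,2) = 63.

1, 63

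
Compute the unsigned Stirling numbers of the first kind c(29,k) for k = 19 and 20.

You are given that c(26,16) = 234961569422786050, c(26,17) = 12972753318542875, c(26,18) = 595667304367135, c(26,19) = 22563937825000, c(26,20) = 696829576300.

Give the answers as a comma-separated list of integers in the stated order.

3031400077459516035, 124243455209483610

[27] T[27,17]:26*12972753318542875+234961569422786050=572253155704900800 · T[27,18]:26*595667304367135+12972753318542875=28460103232088385 · T[27,19]:26*22563937825000+595667304367135=1182329687817135 · T[27,20]:26*696829576300+22563937825000=40681506808800
[28] T[28,18]:27*28460103232088385+572253155704900800=1340675942971287195 · T[28,19]:27*1182329687817135+28460103232088385=60383004803151030 · T[28,20]:27*40681506808800+1182329687817135=2280730371654735
[29] T[29,19]:28*60383004803151030+1340675942971287195=3031400077459516035 · T[29,20]:28*2280730371654735+60383004803151030=124243455209483610
Read c(29,19) = 3031400077459516035, c(29,20) = 124243455209483610.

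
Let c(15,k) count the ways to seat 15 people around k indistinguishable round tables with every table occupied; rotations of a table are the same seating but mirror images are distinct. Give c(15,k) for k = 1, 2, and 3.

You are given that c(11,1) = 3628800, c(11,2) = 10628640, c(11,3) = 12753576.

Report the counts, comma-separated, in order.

87178291200, 283465647360, 392156797824

[12] T[12,1]:11*3628800+0=39916800 · T[12,2]:11*10628640+3628800=120543840 · T[12,3]:11*12753576+10628640=150917976
[13] T[13,1]:12*39916800+0=479001600 · T[13,2]:12*120543840+39916800=1486442880 · T[13,3]:12*150917976+120543840=1931559552
[14] T[14,1]:13*479001600+0=6227020800 · T[14,2]:13*1486442880+479001600=19802759040 · T[14,3]:13*1931559552+1486442880=26596717056
[15] T[15,1]:14*6227020800+0=87178291200 · T[15,2]:14*19802759040+6227020800=283465647360 · T[15,3]:14*26596717056+19802759040=392156797824
Read c(15,1) = 87178291200, c(15,2) = 283465647360, c(15,3) = 392156797824.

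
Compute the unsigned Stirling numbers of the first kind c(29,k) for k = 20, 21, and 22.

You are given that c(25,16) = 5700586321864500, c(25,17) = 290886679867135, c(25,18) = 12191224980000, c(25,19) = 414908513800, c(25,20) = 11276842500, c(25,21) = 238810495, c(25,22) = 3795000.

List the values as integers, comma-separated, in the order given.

[26] T[26,17]:25*290886679867135+5700586321864500=12972753318542875 · T[26,18]:25*12191224980000+290886679867135=595667304367135 · T[26,19]:25*414908513800+12191224980000=22563937825000 · T[26,20]:25*11276842500+414908513800=696829576300 · T[26,21]:25*238810495+11276842500=17247104875 · T[26,22]:25*3795000+238810495=333685495
[27] T[27,18]:26*595667304367135+12972753318542875=28460103232088385 · T[27,19]:26*22563937825000+595667304367135=1182329687817135 · T[27,20]:26*696829576300+22563937825000=40681506808800 · T[27,21]:26*17247104875+696829576300=1145254303050 · T[27,22]:26*333685495+17247104875=25922927745
[28] T[28,19]:27*1182329687817135+28460103232088385=60383004803151030 · T[28,20]:27*40681506808800+1182329687817135=2280730371654735 · T[28,21]:27*1145254303050+40681506808800=71603372991150 · T[28,22]:27*25922927745+1145254303050=1845173352165
[29] T[29,20]:28*2280730371654735+60383004803151030=124243455209483610 · T[29,21]:28*71603372991150+2280730371654735=4285624815406935 · T[29,22]:28*1845173352165+71603372991150=123268226851770
Read c(29,20) = 124243455209483610, c(29,21) = 4285624815406935, c(29,22) = 123268226851770.

124243455209483610, 4285624815406935, 123268226851770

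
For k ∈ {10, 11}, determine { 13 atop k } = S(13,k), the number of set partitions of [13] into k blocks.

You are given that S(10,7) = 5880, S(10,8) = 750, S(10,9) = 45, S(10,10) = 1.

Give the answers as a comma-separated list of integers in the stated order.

39325, 2431

r11: T_11,8=8×750+5880=11880; T_11,9=9×45+750=1155; T_11,10=10×1+45=55; T_11,11=11×0+1=1
r12: T_12,9=9×1155+11880=22275; T_12,10=10×55+1155=1705; T_12,11=11×1+55=66
r13: T_13,10=10×1705+22275=39325; T_13,11=11×66+1705=2431
Read S(13,10) = 39325, S(13,11) = 2431.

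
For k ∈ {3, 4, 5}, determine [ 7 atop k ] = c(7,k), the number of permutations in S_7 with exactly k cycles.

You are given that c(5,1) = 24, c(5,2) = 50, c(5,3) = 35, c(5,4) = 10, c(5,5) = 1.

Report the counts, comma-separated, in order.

1624, 735, 175

row 6: T[6][2]=5·50+24=274  T[6][3]=5·35+50=225  T[6][4]=5·10+35=85  T[6][5]=5·1+10=15
row 7: T[7][3]=6·225+274=1624  T[7][4]=6·85+225=735  T[7][5]=6·15+85=175
Read c(7,3) = 1624, c(7,4) = 735, c(7,5) = 175.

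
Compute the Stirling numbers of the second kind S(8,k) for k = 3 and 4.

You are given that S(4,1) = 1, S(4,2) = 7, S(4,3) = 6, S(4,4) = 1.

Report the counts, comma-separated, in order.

966, 1701

[5] T[5,1]:1*1+0=1 · T[5,2]:2*7+1=15 · T[5,3]:3*6+7=25 · T[5,4]:4*1+6=10
[6] T[6,1]:1*1+0=1 · T[6,2]:2*15+1=31 · T[6,3]:3*25+15=90 · T[6,4]:4*10+25=65
[7] T[7,2]:2*31+1=63 · T[7,3]:3*90+31=301 · T[7,4]:4*65+90=350
[8] T[8,3]:3*301+63=966 · T[8,4]:4*350+301=1701
Read S(8,3) = 966, S(8,4) = 1701.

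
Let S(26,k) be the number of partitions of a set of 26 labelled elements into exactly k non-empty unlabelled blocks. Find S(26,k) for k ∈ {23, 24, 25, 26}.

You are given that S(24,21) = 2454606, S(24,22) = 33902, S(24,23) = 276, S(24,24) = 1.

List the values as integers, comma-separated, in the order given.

4126200, 47450, 325, 1

@25  (25,22):33902·22+2454606→3200450, (25,23):276·23+33902→40250, (25,24):1·24+276→300, (25,25):0·25+1→1
@26  (26,23):40250·23+3200450→4126200, (26,24):300·24+40250→47450, (26,25):1·25+300→325, (26,26):0·26+1→1
Read S(26,23) = 4126200, S(26,24) = 47450, S(26,25) = 325, S(26,26) = 1.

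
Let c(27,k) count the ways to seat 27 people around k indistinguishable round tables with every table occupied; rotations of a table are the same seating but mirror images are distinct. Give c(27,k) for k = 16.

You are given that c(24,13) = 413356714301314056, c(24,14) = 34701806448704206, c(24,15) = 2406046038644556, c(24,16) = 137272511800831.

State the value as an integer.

9666373658466991050

[25] T[25,14]:24*34701806448704206+413356714301314056=1246200069070215000 · T[25,15]:24*2406046038644556+34701806448704206=92446911376173550 · T[25,16]:24*137272511800831+2406046038644556=5700586321864500
[26] T[26,15]:25*92446911376173550+1246200069070215000=3557372853474553750 · T[26,16]:25*5700586321864500+92446911376173550=234961569422786050
[27] T[27,16]:26*234961569422786050+3557372853474553750=9666373658466991050
Read c(27,16) = 9666373658466991050.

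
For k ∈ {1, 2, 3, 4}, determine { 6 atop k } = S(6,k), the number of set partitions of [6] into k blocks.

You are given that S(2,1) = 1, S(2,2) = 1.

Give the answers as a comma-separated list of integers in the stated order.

1, 31, 90, 65

row 3: T[3][1]=1·1+0=1  T[3][2]=2·1+1=3  T[3][3]=3·0+1=1
row 4: T[4][1]=1·1+0=1  T[4][2]=2·3+1=7  T[4][3]=3·1+3=6  T[4][4]=4·0+1=1
row 5: T[5][1]=1·1+0=1  T[5][2]=2·7+1=15  T[5][3]=3·6+7=25  T[5][4]=4·1+6=10
row 6: T[6][1]=1·1+0=1  T[6][2]=2·15+1=31  T[6][3]=3·25+15=90  T[6][4]=4·10+25=65
Read S(6,1) = 1, S(6,2) = 31, S(6,3) = 90, S(6,4) = 65.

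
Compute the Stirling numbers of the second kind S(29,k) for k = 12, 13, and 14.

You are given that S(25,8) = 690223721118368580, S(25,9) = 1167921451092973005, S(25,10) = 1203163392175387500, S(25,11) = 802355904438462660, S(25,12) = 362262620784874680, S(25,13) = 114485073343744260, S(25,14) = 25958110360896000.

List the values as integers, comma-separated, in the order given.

13326679652926121224470, 6855064482242755179765, 2534474684137526739000

row 26: T[26][9]=9·1167921451092973005+690223721118368580=11201516780955125625  T[26][10]=10·1203163392175387500+1167921451092973005=13199555372846848005  T[26][11]=11·802355904438462660+1203163392175387500=10029078340998476760  T[26][12]=12·362262620784874680+802355904438462660=5149507353856958820  T[26][13]=13·114485073343744260+362262620784874680=1850568574253550060  T[26][14]=14·25958110360896000+114485073343744260=477898618396288260
row 27: T[27][10]=10·13199555372846848005+11201516780955125625=143197070509423605675  T[27][11]=11·10029078340998476760+13199555372846848005=123519417123830092365  T[27][12]=12·5149507353856958820+10029078340998476760=71823166587281982600  T[27][13]=13·1850568574253550060+5149507353856958820=29206898819153109600  T[27][14]=14·477898618396288260+1850568574253550060=8541149231801585700
row 28: T[28][11]=11·123519417123830092365+143197070509423605675=1501910658871554621690  T[28][12]=12·71823166587281982600+123519417123830092365=985397416171213883565  T[28][13]=13·29206898819153109600+71823166587281982600=451512851236272407400  T[28][14]=14·8541149231801585700+29206898819153109600=148782988064375309400
row 29: T[29][12]=12·985397416171213883565+1501910658871554621690=13326679652926121224470  T[29][13]=13·451512851236272407400+985397416171213883565=6855064482242755179765  T[29][14]=14·148782988064375309400+451512851236272407400=2534474684137526739000
Read S(29,12) = 13326679652926121224470, S(29,13) = 6855064482242755179765, S(29,14) = 2534474684137526739000.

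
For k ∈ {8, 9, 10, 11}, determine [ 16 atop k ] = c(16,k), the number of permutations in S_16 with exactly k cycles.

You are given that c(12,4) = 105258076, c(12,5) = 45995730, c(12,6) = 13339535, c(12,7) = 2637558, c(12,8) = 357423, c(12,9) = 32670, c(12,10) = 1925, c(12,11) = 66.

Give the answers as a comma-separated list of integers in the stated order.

i=13: T(13,5)=105258076+12·45995730=657206836 | T(13,6)=45995730+12·13339535=206070150 | T(13,7)=13339535+12·2637558=44990231 | T(13,8)=2637558+12·357423=6926634 | T(13,9)=357423+12·32670=749463 | T(13,10)=32670+12·1925=55770 | T(13,11)=1925+12·66=2717
i=14: T(14,6)=657206836+13·206070150=3336118786 | T(14,7)=206070150+13·44990231=790943153 | T(14,8)=44990231+13·6926634=135036473 | T(14,9)=6926634+13·749463=16669653 | T(14,10)=749463+13·55770=1474473 | T(14,11)=55770+13·2717=91091
i=15: T(15,7)=3336118786+14·790943153=14409322928 | T(15,8)=790943153+14·135036473=2681453775 | T(15,9)=135036473+14·16669653=368411615 | T(15,10)=16669653+14·1474473=37312275 | T(15,11)=1474473+14·91091=2749747
i=16: T(16,8)=14409322928+15·2681453775=54631129553 | T(16,9)=2681453775+15·368411615=8207628000 | T(16,10)=368411615+15·37312275=928095740 | T(16,11)=37312275+15·2749747=78558480
Read c(16,8) = 54631129553, c(16,9) = 8207628000, c(16,10) = 928095740, c(16,11) = 78558480.

54631129553, 8207628000, 928095740, 78558480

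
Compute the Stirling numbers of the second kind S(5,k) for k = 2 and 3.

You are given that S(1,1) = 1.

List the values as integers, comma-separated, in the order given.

15, 25

r2: T_2,1=1×1+0=1; T_2,2=2×0+1=1
r3: T_3,1=1×1+0=1; T_3,2=2×1+1=3; T_3,3=3×0+1=1
r4: T_4,1=1×1+0=1; T_4,2=2×3+1=7; T_4,3=3×1+3=6
r5: T_5,2=2×7+1=15; T_5,3=3×6+7=25
Read S(5,2) = 15, S(5,3) = 25.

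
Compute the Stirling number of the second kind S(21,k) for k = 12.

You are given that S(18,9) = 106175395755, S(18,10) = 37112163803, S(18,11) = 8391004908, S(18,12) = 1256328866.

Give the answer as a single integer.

i=19: T(19,10)=106175395755+10·37112163803=477297033785 | T(19,11)=37112163803+11·8391004908=129413217791 | T(19,12)=8391004908+12·1256328866=23466951300
i=20: T(20,11)=477297033785+11·129413217791=1900842429486 | T(20,12)=129413217791+12·23466951300=411016633391
i=21: T(21,12)=1900842429486+12·411016633391=6833042030178
Read S(21,12) = 6833042030178.

6833042030178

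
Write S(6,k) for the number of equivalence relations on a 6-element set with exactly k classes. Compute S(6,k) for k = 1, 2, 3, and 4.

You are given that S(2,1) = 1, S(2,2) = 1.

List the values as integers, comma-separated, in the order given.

1, 31, 90, 65

row 3: T[3][1]=1·1+0=1  T[3][2]=2·1+1=3  T[3][3]=3·0+1=1
row 4: T[4][1]=1·1+0=1  T[4][2]=2·3+1=7  T[4][3]=3·1+3=6  T[4][4]=4·0+1=1
row 5: T[5][1]=1·1+0=1  T[5][2]=2·7+1=15  T[5][3]=3·6+7=25  T[5][4]=4·1+6=10
row 6: T[6][1]=1·1+0=1  T[6][2]=2·15+1=31  T[6][3]=3·25+15=90  T[6][4]=4·10+25=65
Read S(6,1) = 1, S(6,2) = 31, S(6,3) = 90, S(6,4) = 65.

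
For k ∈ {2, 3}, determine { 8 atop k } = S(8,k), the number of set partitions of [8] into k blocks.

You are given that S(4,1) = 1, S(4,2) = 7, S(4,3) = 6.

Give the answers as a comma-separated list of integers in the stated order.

@5  (5,1):1·1+0→1, (5,2):7·2+1→15, (5,3):6·3+7→25
@6  (6,1):1·1+0→1, (6,2):15·2+1→31, (6,3):25·3+15→90
@7  (7,1):1·1+0→1, (7,2):31·2+1→63, (7,3):90·3+31→301
@8  (8,2):63·2+1→127, (8,3):301·3+63→966
Read S(8,2) = 127, S(8,3) = 966.

127, 966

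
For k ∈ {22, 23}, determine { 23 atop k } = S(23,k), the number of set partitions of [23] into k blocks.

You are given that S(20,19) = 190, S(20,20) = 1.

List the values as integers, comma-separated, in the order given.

253, 1

[21] T[21,20]:20*1+190=210 · T[21,21]:21*0+1=1
[22] T[22,21]:21*1+210=231 · T[22,22]:22*0+1=1
[23] T[23,22]:22*1+231=253 · T[23,23]:23*0+1=1
Read S(23,22) = 253, S(23,23) = 1.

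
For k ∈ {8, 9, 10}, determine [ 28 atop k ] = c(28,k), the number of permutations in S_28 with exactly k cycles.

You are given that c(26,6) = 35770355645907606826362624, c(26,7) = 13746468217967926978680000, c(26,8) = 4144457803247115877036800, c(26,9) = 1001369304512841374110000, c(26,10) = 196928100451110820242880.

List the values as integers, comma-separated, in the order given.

[27] T[27,7]:26*13746468217967926978680000+35770355645907606826362624=393178529313073708272042624 · T[27,8]:26*4144457803247115877036800+13746468217967926978680000=121502371102392939781636800 · T[27,9]:26*1001369304512841374110000+4144457803247115877036800=30180059720580991603896800 · T[27,10]:26*196928100451110820242880+1001369304512841374110000=6121499916241722700424880
[28] T[28,8]:27*121502371102392939781636800+393178529313073708272042624=3673742549077683082376236224 · T[28,9]:27*30180059720580991603896800+121502371102392939781636800=936363983558079713086850400 · T[28,10]:27*6121499916241722700424880+30180059720580991603896800=195460557459107504515368560
Read c(28,8) = 3673742549077683082376236224, c(28,9) = 936363983558079713086850400, c(28,10) = 195460557459107504515368560.

3673742549077683082376236224, 936363983558079713086850400, 195460557459107504515368560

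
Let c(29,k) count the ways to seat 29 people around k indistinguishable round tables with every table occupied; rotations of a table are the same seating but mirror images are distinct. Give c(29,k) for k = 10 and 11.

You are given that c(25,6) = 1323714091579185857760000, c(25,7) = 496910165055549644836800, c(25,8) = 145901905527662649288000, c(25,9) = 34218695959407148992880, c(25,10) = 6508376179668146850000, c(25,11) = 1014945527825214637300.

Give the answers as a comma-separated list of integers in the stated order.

6409259592413089839517170080, 1142413073615783087483702480

row 26: T[26][7]=25·496910165055549644836800+1323714091579185857760000=13746468217967926978680000  T[26][8]=25·145901905527662649288000+496910165055549644836800=4144457803247115877036800  T[26][9]=25·34218695959407148992880+145901905527662649288000=1001369304512841374110000  T[26][10]=25·6508376179668146850000+34218695959407148992880=196928100451110820242880  T[26][11]=25·1014945527825214637300+6508376179668146850000=31882014375298512782500
row 27: T[27][8]=26·4144457803247115877036800+13746468217967926978680000=121502371102392939781636800  T[27][9]=26·1001369304512841374110000+4144457803247115877036800=30180059720580991603896800  T[27][10]=26·196928100451110820242880+1001369304512841374110000=6121499916241722700424880  T[27][11]=26·31882014375298512782500+196928100451110820242880=1025860474208872152587880
row 28: T[28][9]=27·30180059720580991603896800+121502371102392939781636800=936363983558079713086850400  T[28][10]=27·6121499916241722700424880+30180059720580991603896800=195460557459107504515368560  T[28][11]=27·1025860474208872152587880+6121499916241722700424880=33819732719881270820297640
row 29: T[29][10]=28·195460557459107504515368560+936363983558079713086850400=6409259592413089839517170080  T[29][11]=28·33819732719881270820297640+195460557459107504515368560=1142413073615783087483702480
Read c(29,10) = 6409259592413089839517170080, c(29,11) = 1142413073615783087483702480.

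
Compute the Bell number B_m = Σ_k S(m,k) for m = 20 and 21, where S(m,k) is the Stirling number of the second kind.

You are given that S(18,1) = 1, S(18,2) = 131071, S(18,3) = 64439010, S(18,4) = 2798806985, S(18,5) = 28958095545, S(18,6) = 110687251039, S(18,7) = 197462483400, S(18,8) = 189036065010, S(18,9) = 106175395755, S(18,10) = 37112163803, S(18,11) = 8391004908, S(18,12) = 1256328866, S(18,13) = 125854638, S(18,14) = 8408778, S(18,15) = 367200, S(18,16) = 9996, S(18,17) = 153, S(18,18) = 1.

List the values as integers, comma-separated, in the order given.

[19] T[19,1]:1*1+0=1 · T[19,2]:2*131071+1=262143 · T[19,3]:3*64439010+131071=193448101 · T[19,4]:4*2798806985+64439010=11259666950 · T[19,5]:5*28958095545+2798806985=147589284710 · T[19,6]:6*110687251039+28958095545=693081601779 · T[19,7]:7*197462483400+110687251039=1492924634839 · T[19,8]:8*189036065010+197462483400=1709751003480 · T[19,9]:9*106175395755+189036065010=1144614626805 · T[19,10]:10*37112163803+106175395755=477297033785 · T[19,11]:11*8391004908+37112163803=129413217791 · T[19,12]:12*1256328866+8391004908=23466951300 · T[19,13]:13*125854638+1256328866=2892439160 · T[19,14]:14*8408778+125854638=243577530 · T[19,15]:15*367200+8408778=13916778 · T[19,16]:16*9996+367200=527136 · T[19,17]:17*153+9996=12597 · T[19,18]:18*1+153=171 · T[19,19]:19*0+1=1
[20] T[20,1]:1*1+0=1 · T[20,2]:2*262143+1=524287 · T[20,3]:3*193448101+262143=580606446 · T[20,4]:4*11259666950+193448101=45232115901 · T[20,5]:5*147589284710+11259666950=749206090500 · T[20,6]:6*693081601779+147589284710=4306078895384 · T[20,7]:7*1492924634839+693081601779=11143554045652 · T[20,8]:8*1709751003480+1492924634839=15170932662679 · T[20,9]:9*1144614626805+1709751003480=12011282644725 · T[20,10]:10*477297033785+1144614626805=5917584964655 · T[20,11]:11*129413217791+477297033785=1900842429486 · T[20,12]:12*23466951300+129413217791=411016633391 · T[20,13]:13*2892439160+23466951300=61068660380 · T[20,14]:14*243577530+2892439160=6302524580 · T[20,15]:15*13916778+243577530=452329200 · T[20,16]:16*527136+13916778=22350954 · T[20,17]:17*12597+527136=741285 · T[20,18]:18*171+12597=15675 · T[20,19]:19*1+171=190 · T[20,20]:20*0+1=1
[21] T[21,1]:1*1+0=1 · T[21,2]:2*524287+1=1048575 · T[21,3]:3*580606446+524287=1742343625 · T[21,4]:4*45232115901+580606446=181509070050 · T[21,5]:5*749206090500+45232115901=3791262568401 · T[21,6]:6*4306078895384+749206090500=26585679462804 · T[21,7]:7*11143554045652+4306078895384=82310957214948 · T[21,8]:8*15170932662679+11143554045652=132511015347084 · T[21,9]:9*12011282644725+15170932662679=123272476465204 · T[21,10]:10*5917584964655+12011282644725=71187132291275 · T[21,11]:11*1900842429486+5917584964655=26826851689001 · T[21,12]:12*411016633391+1900842429486=6833042030178 · T[21,13]:13*61068660380+411016633391=1204909218331 · T[21,14]:14*6302524580+61068660380=149304004500 · T[21,15]:15*452329200+6302524580=13087462580 · T[21,16]:16*22350954+452329200=809944464 · T[21,17]:17*741285+22350954=34952799 · T[21,18]:18*15675+741285=1023435 · T[21,19]:19*190+15675=19285 · T[21,20]:20*1+190=210 · T[21,21]:21*0+1=1
B_20 = ΣS(20,k) = 1+524287+580606446+45232115901+749206090500+4306078895384+11143554045652+15170932662679+12011282644725+5917584964655+1900842429486+411016633391+61068660380+6302524580+452329200+22350954+741285+15675+190+1 = 51724158235372
B_21 = ΣS(21,k) = 1+1048575+1742343625+181509070050+3791262568401+26585679462804+82310957214948+132511015347084+123272476465204+71187132291275+26826851689001+6833042030178+1204909218331+149304004500+13087462580+809944464+34952799+1023435+19285+210+1 = 474869816156751

51724158235372, 474869816156751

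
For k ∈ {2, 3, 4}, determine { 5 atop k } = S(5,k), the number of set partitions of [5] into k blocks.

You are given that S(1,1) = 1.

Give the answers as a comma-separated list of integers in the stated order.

[2] T[2,1]:1*1+0=1 · T[2,2]:2*0+1=1
[3] T[3,1]:1*1+0=1 · T[3,2]:2*1+1=3 · T[3,3]:3*0+1=1
[4] T[4,1]:1*1+0=1 · T[4,2]:2*3+1=7 · T[4,3]:3*1+3=6 · T[4,4]:4*0+1=1
[5] T[5,2]:2*7+1=15 · T[5,3]:3*6+7=25 · T[5,4]:4*1+6=10
Read S(5,2) = 15, S(5,3) = 25, S(5,4) = 10.

15, 25, 10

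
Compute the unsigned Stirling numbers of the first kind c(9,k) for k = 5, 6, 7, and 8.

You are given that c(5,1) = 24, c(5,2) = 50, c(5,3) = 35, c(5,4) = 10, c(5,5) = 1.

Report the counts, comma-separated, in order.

[6] T[6,2]:5*50+24=274 · T[6,3]:5*35+50=225 · T[6,4]:5*10+35=85 · T[6,5]:5*1+10=15 · T[6,6]:5*0+1=1
[7] T[7,3]:6*225+274=1624 · T[7,4]:6*85+225=735 · T[7,5]:6*15+85=175 · T[7,6]:6*1+15=21 · T[7,7]:6*0+1=1
[8] T[8,4]:7*735+1624=6769 · T[8,5]:7*175+735=1960 · T[8,6]:7*21+175=322 · T[8,7]:7*1+21=28 · T[8,8]:7*0+1=1
[9] T[9,5]:8*1960+6769=22449 · T[9,6]:8*322+1960=4536 · T[9,7]:8*28+322=546 · T[9,8]:8*1+28=36
Read c(9,5) = 22449, c(9,6) = 4536, c(9,7) = 546, c(9,8) = 36.

22449, 4536, 546, 36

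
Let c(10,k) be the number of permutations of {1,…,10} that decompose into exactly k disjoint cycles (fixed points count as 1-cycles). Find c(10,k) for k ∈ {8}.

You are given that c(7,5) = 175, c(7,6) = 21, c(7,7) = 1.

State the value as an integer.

r8: T_8,6=7×21+175=322; T_8,7=7×1+21=28; T_8,8=7×0+1=1
r9: T_9,7=8×28+322=546; T_9,8=8×1+28=36
r10: T_10,8=9×36+546=870
Read c(10,8) = 870.

870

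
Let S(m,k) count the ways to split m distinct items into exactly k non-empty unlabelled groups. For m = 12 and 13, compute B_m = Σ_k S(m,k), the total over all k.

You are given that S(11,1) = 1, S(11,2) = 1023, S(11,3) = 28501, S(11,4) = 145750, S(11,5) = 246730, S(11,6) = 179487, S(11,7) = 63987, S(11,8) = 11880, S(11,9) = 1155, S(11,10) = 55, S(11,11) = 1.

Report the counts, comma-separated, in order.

4213597, 27644437

r12: T_12,1=1×1+0=1; T_12,2=2×1023+1=2047; T_12,3=3×28501+1023=86526; T_12,4=4×145750+28501=611501; T_12,5=5×246730+145750=1379400; T_12,6=6×179487+246730=1323652; T_12,7=7×63987+179487=627396; T_12,8=8×11880+63987=159027; T_12,9=9×1155+11880=22275; T_12,10=10×55+1155=1705; T_12,11=11×1+55=66; T_12,12=12×0+1=1
r13: T_13,1=1×1+0=1; T_13,2=2×2047+1=4095; T_13,3=3×86526+2047=261625; T_13,4=4×611501+86526=2532530; T_13,5=5×1379400+611501=7508501; T_13,6=6×1323652+1379400=9321312; T_13,7=7×627396+1323652=5715424; T_13,8=8×159027+627396=1899612; T_13,9=9×22275+159027=359502; T_13,10=10×1705+22275=39325; T_13,11=11×66+1705=2431; T_13,12=12×1+66=78; T_13,13=13×0+1=1
B_12 = ΣS(12,k) = 1+2047+86526+611501+1379400+1323652+627396+159027+22275+1705+66+1 = 4213597
B_13 = ΣS(13,k) = 1+4095+261625+2532530+7508501+9321312+5715424+1899612+359502+39325+2431+78+1 = 27644437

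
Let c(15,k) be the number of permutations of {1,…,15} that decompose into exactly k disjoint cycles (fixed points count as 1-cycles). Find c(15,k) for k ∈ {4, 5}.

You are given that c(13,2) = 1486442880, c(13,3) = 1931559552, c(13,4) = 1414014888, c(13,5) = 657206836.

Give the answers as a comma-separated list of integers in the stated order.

[14] T[14,3]:13*1931559552+1486442880=26596717056 · T[14,4]:13*1414014888+1931559552=20313753096 · T[14,5]:13*657206836+1414014888=9957703756
[15] T[15,4]:14*20313753096+26596717056=310989260400 · T[15,5]:14*9957703756+20313753096=159721605680
Read c(15,4) = 310989260400, c(15,5) = 159721605680.

310989260400, 159721605680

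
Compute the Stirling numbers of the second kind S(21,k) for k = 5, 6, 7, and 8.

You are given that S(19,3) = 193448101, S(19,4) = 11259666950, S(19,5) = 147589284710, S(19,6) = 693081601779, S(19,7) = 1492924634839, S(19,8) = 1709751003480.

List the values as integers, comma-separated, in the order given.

3791262568401, 26585679462804, 82310957214948, 132511015347084

r20: T_20,4=4×11259666950+193448101=45232115901; T_20,5=5×147589284710+11259666950=749206090500; T_20,6=6×693081601779+147589284710=4306078895384; T_20,7=7×1492924634839+693081601779=11143554045652; T_20,8=8×1709751003480+1492924634839=15170932662679
r21: T_21,5=5×749206090500+45232115901=3791262568401; T_21,6=6×4306078895384+749206090500=26585679462804; T_21,7=7×11143554045652+4306078895384=82310957214948; T_21,8=8×15170932662679+11143554045652=132511015347084
Read S(21,5) = 3791262568401, S(21,6) = 26585679462804, S(21,7) = 82310957214948, S(21,8) = 132511015347084.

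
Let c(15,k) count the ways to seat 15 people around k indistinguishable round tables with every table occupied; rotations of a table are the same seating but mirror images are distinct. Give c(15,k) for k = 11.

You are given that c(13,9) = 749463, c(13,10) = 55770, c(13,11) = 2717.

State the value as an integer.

2749747

r14: T_14,10=13×55770+749463=1474473; T_14,11=13×2717+55770=91091
r15: T_15,11=14×91091+1474473=2749747
Read c(15,11) = 2749747.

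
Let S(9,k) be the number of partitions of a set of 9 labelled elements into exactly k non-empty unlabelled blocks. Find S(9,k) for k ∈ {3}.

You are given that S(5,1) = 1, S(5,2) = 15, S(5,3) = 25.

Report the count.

row 6: T[6][1]=1·1+0=1  T[6][2]=2·15+1=31  T[6][3]=3·25+15=90
row 7: T[7][1]=1·1+0=1  T[7][2]=2·31+1=63  T[7][3]=3·90+31=301
row 8: T[8][2]=2·63+1=127  T[8][3]=3·301+63=966
row 9: T[9][3]=3·966+127=3025
Read S(9,3) = 3025.

3025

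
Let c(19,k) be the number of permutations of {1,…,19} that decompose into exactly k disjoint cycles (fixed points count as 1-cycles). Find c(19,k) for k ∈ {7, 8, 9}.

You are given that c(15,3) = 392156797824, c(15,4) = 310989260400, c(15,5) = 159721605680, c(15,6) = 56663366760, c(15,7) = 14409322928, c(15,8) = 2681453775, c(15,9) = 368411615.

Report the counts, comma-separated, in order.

@16  (16,4):310989260400·15+392156797824→5056995703824, (16,5):159721605680·15+310989260400→2706813345600, (16,6):56663366760·15+159721605680→1009672107080, (16,7):14409322928·15+56663366760→272803210680, (16,8):2681453775·15+14409322928→54631129553, (16,9):368411615·15+2681453775→8207628000
@17  (17,5):2706813345600·16+5056995703824→48366009233424, (17,6):1009672107080·16+2706813345600→18861567058880, (17,7):272803210680·16+1009672107080→5374523477960, (17,8):54631129553·16+272803210680→1146901283528, (17,9):8207628000·16+54631129553→185953177553
@18  (18,6):18861567058880·17+48366009233424→369012649234384, (18,7):5374523477960·17+18861567058880→110228466184200, (18,8):1146901283528·17+5374523477960→24871845297936, (18,9):185953177553·17+1146901283528→4308105301929
@19  (19,7):110228466184200·18+369012649234384→2353125040549984, (19,8):24871845297936·18+110228466184200→557921681547048, (19,9):4308105301929·18+24871845297936→102417740732658
Read c(19,7) = 2353125040549984, c(19,8) = 557921681547048, c(19,9) = 102417740732658.

2353125040549984, 557921681547048, 102417740732658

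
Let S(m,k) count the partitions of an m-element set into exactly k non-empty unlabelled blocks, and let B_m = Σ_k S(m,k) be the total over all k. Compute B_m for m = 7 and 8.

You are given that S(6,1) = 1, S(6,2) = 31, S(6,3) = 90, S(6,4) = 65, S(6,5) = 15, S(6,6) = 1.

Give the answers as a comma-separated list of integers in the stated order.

877, 4140

i=7: T(7,1)=0+1·1=1 | T(7,2)=1+2·31=63 | T(7,3)=31+3·90=301 | T(7,4)=90+4·65=350 | T(7,5)=65+5·15=140 | T(7,6)=15+6·1=21 | T(7,7)=1+7·0=1
i=8: T(8,1)=0+1·1=1 | T(8,2)=1+2·63=127 | T(8,3)=63+3·301=966 | T(8,4)=301+4·350=1701 | T(8,5)=350+5·140=1050 | T(8,6)=140+6·21=266 | T(8,7)=21+7·1=28 | T(8,8)=1+8·0=1
B_7 = ΣS(7,k) = 1+63+301+350+140+21+1 = 877
B_8 = ΣS(8,k) = 1+127+966+1701+1050+266+28+1 = 4140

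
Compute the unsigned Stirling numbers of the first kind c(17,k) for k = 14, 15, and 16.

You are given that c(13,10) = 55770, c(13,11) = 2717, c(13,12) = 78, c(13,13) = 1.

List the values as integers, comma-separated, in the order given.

323680, 8500, 136

row 14: T[14][11]=13·2717+55770=91091  T[14][12]=13·78+2717=3731  T[14][13]=13·1+78=91  T[14][14]=13·0+1=1
row 15: T[15][12]=14·3731+91091=143325  T[15][13]=14·91+3731=5005  T[15][14]=14·1+91=105  T[15][15]=14·0+1=1
row 16: T[16][13]=15·5005+143325=218400  T[16][14]=15·105+5005=6580  T[16][15]=15·1+105=120  T[16][16]=15·0+1=1
row 17: T[17][14]=16·6580+218400=323680  T[17][15]=16·120+6580=8500  T[17][16]=16·1+120=136
Read c(17,14) = 323680, c(17,15) = 8500, c(17,16) = 136.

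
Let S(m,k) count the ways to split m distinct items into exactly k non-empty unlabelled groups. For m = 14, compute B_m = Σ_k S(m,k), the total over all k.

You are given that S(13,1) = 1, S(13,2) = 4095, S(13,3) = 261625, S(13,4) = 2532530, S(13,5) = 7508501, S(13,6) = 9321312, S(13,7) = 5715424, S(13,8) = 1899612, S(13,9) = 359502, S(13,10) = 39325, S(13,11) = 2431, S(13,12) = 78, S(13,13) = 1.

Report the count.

190899322

[14] T[14,1]:1*1+0=1 · T[14,2]:2*4095+1=8191 · T[14,3]:3*261625+4095=788970 · T[14,4]:4*2532530+261625=10391745 · T[14,5]:5*7508501+2532530=40075035 · T[14,6]:6*9321312+7508501=63436373 · T[14,7]:7*5715424+9321312=49329280 · T[14,8]:8*1899612+5715424=20912320 · T[14,9]:9*359502+1899612=5135130 · T[14,10]:10*39325+359502=752752 · T[14,11]:11*2431+39325=66066 · T[14,12]:12*78+2431=3367 · T[14,13]:13*1+78=91 · T[14,14]:14*0+1=1
B_14 = ΣS(14,k) = 1+8191+788970+10391745+40075035+63436373+49329280+20912320+5135130+752752+66066+3367+91+1 = 190899322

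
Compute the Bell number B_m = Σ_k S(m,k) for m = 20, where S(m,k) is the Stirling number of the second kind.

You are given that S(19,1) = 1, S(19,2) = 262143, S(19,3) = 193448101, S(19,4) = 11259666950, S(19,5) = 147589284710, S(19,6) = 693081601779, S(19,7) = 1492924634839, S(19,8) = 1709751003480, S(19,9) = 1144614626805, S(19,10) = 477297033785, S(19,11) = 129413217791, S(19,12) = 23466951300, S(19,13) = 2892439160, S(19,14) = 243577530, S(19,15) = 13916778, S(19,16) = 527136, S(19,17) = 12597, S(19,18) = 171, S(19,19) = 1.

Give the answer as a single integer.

i=20: T(20,1)=0+1·1=1 | T(20,2)=1+2·262143=524287 | T(20,3)=262143+3·193448101=580606446 | T(20,4)=193448101+4·11259666950=45232115901 | T(20,5)=11259666950+5·147589284710=749206090500 | T(20,6)=147589284710+6·693081601779=4306078895384 | T(20,7)=693081601779+7·1492924634839=11143554045652 | T(20,8)=1492924634839+8·1709751003480=15170932662679 | T(20,9)=1709751003480+9·1144614626805=12011282644725 | T(20,10)=1144614626805+10·477297033785=5917584964655 | T(20,11)=477297033785+11·129413217791=1900842429486 | T(20,12)=129413217791+12·23466951300=411016633391 | T(20,13)=23466951300+13·2892439160=61068660380 | T(20,14)=2892439160+14·243577530=6302524580 | T(20,15)=243577530+15·13916778=452329200 | T(20,16)=13916778+16·527136=22350954 | T(20,17)=527136+17·12597=741285 | T(20,18)=12597+18·171=15675 | T(20,19)=171+19·1=190 | T(20,20)=1+20·0=1
B_20 = ΣS(20,k) = 1+524287+580606446+45232115901+749206090500+4306078895384+11143554045652+15170932662679+12011282644725+5917584964655+1900842429486+411016633391+61068660380+6302524580+452329200+22350954+741285+15675+190+1 = 51724158235372

51724158235372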